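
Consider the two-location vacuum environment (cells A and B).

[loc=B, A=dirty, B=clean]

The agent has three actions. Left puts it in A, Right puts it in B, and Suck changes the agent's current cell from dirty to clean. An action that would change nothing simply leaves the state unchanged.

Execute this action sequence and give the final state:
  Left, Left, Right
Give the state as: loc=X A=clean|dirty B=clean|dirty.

1. Left → loc=A A=dirty B=clean
2. Left → loc=A A=dirty B=clean
3. Right → loc=B A=dirty B=clean

loc=B A=dirty B=clean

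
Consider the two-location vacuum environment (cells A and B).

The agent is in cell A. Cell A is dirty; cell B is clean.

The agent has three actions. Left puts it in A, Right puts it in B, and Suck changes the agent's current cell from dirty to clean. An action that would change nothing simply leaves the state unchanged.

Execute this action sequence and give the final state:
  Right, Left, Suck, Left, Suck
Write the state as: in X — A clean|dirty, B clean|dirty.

Right (#1): in B — A dirty, B clean
Left (#2): in A — A dirty, B clean
Suck (#3): in A — A clean, B clean
Left (#4): in A — A clean, B clean
Suck (#5): in A — A clean, B clean

in A — A clean, B clean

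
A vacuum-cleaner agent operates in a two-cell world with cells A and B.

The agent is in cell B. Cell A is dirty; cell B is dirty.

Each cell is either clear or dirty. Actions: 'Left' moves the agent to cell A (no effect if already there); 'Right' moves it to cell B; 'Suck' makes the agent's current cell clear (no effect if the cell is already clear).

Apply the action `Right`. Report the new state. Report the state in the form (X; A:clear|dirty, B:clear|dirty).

(B; A:dirty, B:dirty)

start: (B; A:dirty, B:dirty)
t=1 Right ⇒ (B; A:dirty, B:dirty)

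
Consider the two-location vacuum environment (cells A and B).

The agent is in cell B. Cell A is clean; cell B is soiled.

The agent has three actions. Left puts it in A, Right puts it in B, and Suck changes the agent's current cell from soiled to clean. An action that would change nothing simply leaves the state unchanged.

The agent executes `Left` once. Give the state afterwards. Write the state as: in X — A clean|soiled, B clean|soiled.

in A — A clean, B soiled

start: in B — A clean, B soiled
1) do Left; now in A — A clean, B soiled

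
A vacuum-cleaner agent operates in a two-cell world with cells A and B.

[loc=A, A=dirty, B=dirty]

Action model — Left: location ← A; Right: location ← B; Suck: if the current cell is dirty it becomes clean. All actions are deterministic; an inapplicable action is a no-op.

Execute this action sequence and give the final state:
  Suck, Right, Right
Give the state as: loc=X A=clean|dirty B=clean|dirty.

step 1/3 (Suck): loc=A A=clean B=dirty
step 2/3 (Right): loc=B A=clean B=dirty
step 3/3 (Right): loc=B A=clean B=dirty

loc=B A=clean B=dirty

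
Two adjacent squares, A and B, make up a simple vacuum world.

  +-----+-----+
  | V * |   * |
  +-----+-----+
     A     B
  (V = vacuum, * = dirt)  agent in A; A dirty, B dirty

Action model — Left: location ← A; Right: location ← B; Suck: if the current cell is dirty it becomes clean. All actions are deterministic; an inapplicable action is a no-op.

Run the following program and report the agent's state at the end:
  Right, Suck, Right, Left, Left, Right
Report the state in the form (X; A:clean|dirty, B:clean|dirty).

(B; A:dirty, B:clean)

Right (#1): (B; A:dirty, B:dirty)
Suck (#2): (B; A:dirty, B:clean)
Right (#3): (B; A:dirty, B:clean)
Left (#4): (A; A:dirty, B:clean)
Left (#5): (A; A:dirty, B:clean)
Right (#6): (B; A:dirty, B:clean)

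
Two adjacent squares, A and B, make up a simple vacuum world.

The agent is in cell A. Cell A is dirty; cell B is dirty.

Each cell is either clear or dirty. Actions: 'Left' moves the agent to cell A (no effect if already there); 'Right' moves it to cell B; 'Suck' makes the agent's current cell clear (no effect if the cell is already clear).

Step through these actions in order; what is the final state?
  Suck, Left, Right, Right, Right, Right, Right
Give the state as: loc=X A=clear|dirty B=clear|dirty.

step 1/7 (Suck): loc=A A=clear B=dirty
step 2/7 (Left): loc=A A=clear B=dirty
step 3/7 (Right): loc=B A=clear B=dirty
step 4/7 (Right): loc=B A=clear B=dirty
step 5/7 (Right): loc=B A=clear B=dirty
step 6/7 (Right): loc=B A=clear B=dirty
step 7/7 (Right): loc=B A=clear B=dirty

loc=B A=clear B=dirty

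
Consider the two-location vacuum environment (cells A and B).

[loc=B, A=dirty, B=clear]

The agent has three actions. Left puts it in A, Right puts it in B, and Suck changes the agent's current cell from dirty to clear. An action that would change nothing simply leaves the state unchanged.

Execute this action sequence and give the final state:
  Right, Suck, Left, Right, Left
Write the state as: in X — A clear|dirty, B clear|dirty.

in A — A dirty, B clear

t=1 Right ⇒ in B — A dirty, B clear
t=2 Suck ⇒ in B — A dirty, B clear
t=3 Left ⇒ in A — A dirty, B clear
t=4 Right ⇒ in B — A dirty, B clear
t=5 Left ⇒ in A — A dirty, B clear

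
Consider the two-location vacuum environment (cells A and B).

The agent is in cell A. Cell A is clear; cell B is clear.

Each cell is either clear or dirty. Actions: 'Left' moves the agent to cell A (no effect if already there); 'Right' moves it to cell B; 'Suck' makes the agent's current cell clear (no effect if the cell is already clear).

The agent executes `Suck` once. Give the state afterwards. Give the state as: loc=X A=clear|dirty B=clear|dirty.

loc=A A=clear B=clear

start: loc=A A=clear B=clear
t=1 Suck ⇒ loc=A A=clear B=clear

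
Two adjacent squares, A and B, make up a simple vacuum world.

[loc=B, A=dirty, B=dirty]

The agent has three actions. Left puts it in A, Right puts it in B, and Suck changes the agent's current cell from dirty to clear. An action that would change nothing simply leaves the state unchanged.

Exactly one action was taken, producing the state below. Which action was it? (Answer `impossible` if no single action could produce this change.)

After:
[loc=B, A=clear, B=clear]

impossible

try  Left: loc=A A=dirty B=dirty
try Right: loc=B A=dirty B=dirty
try  Suck: loc=B A=dirty B=clear
no single action produces the after-state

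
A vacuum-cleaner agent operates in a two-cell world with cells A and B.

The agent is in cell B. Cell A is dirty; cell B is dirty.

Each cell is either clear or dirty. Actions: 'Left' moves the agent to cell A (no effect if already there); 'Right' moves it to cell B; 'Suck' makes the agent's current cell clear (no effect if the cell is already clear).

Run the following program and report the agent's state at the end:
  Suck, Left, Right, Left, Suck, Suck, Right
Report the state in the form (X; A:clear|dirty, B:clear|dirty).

(B; A:clear, B:clear)

t=1 Suck ⇒ (B; A:dirty, B:clear)
t=2 Left ⇒ (A; A:dirty, B:clear)
t=3 Right ⇒ (B; A:dirty, B:clear)
t=4 Left ⇒ (A; A:dirty, B:clear)
t=5 Suck ⇒ (A; A:clear, B:clear)
t=6 Suck ⇒ (A; A:clear, B:clear)
t=7 Right ⇒ (B; A:clear, B:clear)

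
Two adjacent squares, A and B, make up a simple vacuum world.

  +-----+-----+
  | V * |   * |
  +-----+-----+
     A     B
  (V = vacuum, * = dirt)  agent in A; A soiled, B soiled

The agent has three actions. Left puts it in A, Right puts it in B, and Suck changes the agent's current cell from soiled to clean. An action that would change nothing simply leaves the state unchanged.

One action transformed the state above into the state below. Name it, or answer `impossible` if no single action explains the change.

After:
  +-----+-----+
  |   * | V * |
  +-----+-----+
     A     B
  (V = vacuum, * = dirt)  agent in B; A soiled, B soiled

Right

try  Left: <A|soiled|soiled>
try Right: <B|soiled|soiled>  ← match
try  Suck: <A|clean|soiled>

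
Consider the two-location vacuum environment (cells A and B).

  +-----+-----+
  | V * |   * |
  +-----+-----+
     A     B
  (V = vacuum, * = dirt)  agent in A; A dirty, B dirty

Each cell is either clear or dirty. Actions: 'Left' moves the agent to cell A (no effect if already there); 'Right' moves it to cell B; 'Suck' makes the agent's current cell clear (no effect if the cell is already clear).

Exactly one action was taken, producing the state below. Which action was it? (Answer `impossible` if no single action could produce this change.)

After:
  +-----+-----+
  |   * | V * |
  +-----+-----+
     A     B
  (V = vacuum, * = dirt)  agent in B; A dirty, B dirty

try  Left: loc=A A=dirty B=dirty
try Right: loc=B A=dirty B=dirty  ← match
try  Suck: loc=A A=clear B=dirty

Right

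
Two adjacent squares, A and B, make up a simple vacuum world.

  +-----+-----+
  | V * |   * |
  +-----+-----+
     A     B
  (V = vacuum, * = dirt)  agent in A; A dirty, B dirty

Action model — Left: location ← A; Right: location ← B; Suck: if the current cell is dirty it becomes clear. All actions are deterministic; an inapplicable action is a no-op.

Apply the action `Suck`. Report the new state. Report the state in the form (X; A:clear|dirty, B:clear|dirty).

start: (A; A:dirty, B:dirty)
Suck (#1): (A; A:clear, B:dirty)

(A; A:clear, B:dirty)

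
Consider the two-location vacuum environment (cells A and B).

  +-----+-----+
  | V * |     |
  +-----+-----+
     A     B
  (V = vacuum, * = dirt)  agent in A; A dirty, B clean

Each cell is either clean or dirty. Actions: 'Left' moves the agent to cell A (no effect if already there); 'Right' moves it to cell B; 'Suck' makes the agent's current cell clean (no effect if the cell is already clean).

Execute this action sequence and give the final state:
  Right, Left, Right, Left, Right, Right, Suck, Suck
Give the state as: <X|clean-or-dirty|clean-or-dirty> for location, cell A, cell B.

Right (#1): <B|dirty|clean>
Left (#2): <A|dirty|clean>
Right (#3): <B|dirty|clean>
Left (#4): <A|dirty|clean>
Right (#5): <B|dirty|clean>
Right (#6): <B|dirty|clean>
Suck (#7): <B|dirty|clean>
Suck (#8): <B|dirty|clean>

<B|dirty|clean>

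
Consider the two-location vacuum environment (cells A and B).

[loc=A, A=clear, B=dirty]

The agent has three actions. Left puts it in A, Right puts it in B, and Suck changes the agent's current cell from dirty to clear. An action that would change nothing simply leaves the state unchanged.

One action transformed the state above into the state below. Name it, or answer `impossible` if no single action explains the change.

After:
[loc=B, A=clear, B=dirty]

try  Left: (A; A:clear, B:dirty)
try Right: (B; A:clear, B:dirty)  ← match
try  Suck: (A; A:clear, B:dirty)

Right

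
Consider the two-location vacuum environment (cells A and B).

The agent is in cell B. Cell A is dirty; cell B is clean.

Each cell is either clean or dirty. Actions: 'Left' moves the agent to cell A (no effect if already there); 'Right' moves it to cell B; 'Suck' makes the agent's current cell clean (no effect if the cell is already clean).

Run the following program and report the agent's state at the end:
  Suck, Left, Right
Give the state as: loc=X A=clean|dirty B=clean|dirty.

[1] after Suck: loc=B A=dirty B=clean
[2] after Left: loc=A A=dirty B=clean
[3] after Right: loc=B A=dirty B=clean

loc=B A=dirty B=clean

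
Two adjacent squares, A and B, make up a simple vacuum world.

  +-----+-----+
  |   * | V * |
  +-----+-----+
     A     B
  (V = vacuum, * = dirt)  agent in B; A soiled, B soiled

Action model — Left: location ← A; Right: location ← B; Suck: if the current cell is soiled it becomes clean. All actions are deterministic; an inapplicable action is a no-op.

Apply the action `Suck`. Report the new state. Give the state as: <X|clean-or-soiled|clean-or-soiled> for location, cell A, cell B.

<B|soiled|clean>

start: <B|soiled|soiled>
step 1/1 (Suck): <B|soiled|clean>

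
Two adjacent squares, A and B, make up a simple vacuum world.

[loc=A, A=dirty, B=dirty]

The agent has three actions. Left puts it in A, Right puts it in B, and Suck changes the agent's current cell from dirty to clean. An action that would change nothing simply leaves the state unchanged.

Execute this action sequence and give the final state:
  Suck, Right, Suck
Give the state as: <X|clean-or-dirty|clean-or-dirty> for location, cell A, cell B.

<B|clean|clean>

Suck (#1): <A|clean|dirty>
Right (#2): <B|clean|dirty>
Suck (#3): <B|clean|clean>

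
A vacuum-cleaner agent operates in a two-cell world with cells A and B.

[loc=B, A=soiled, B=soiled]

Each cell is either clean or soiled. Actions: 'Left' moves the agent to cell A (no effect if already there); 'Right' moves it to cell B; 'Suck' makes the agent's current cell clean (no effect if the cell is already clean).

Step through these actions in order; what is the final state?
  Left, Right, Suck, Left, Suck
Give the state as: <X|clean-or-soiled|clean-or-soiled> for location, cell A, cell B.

<A|clean|clean>

[1] after Left: <A|soiled|soiled>
[2] after Right: <B|soiled|soiled>
[3] after Suck: <B|soiled|clean>
[4] after Left: <A|soiled|clean>
[5] after Suck: <A|clean|clean>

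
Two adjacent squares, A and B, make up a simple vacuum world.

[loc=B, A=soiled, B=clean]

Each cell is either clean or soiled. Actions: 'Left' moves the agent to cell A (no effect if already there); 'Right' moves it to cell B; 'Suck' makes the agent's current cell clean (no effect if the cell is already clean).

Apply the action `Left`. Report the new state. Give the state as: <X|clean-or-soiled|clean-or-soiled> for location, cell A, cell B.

start: <B|soiled|clean>
1. Left → <A|soiled|clean>

<A|soiled|clean>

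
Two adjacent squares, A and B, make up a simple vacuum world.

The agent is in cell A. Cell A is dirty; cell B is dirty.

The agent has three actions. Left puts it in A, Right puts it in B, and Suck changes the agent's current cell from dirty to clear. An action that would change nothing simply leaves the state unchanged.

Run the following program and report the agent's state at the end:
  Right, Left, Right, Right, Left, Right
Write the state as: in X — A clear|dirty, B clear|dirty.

[1] after Right: in B — A dirty, B dirty
[2] after Left: in A — A dirty, B dirty
[3] after Right: in B — A dirty, B dirty
[4] after Right: in B — A dirty, B dirty
[5] after Left: in A — A dirty, B dirty
[6] after Right: in B — A dirty, B dirty

in B — A dirty, B dirty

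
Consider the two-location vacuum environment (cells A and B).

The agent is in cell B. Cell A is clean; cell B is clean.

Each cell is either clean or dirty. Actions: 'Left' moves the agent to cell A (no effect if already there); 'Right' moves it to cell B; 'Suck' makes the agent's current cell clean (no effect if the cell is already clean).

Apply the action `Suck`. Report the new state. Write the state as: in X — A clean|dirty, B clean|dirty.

start: in B — A clean, B clean
Suck (#1): in B — A clean, B clean

in B — A clean, B clean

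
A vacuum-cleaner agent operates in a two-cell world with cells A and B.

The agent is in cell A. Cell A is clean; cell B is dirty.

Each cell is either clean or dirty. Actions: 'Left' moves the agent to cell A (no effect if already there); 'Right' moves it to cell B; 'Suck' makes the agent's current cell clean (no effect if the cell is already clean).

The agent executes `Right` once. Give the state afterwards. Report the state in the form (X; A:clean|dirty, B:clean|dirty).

(B; A:clean, B:dirty)

start: (A; A:clean, B:dirty)
t=1 Right ⇒ (B; A:clean, B:dirty)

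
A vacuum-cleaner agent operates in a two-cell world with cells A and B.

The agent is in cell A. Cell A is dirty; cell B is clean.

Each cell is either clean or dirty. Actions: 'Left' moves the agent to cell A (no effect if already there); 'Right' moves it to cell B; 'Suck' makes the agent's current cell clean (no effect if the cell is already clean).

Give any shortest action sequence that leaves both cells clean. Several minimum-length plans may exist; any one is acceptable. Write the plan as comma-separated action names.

1) do Suck; now (A; A:clean, B:clean)
min 1: A is dirty, one Suck

Suck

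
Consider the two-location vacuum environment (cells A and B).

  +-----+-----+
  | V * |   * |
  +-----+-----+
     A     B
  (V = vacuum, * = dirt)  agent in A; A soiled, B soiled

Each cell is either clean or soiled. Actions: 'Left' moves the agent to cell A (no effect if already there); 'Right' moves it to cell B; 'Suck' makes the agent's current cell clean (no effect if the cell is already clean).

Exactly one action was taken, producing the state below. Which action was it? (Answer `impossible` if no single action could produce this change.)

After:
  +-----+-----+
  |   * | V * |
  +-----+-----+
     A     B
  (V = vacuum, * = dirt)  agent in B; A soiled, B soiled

try  Left: loc=A A=soiled B=soiled
try Right: loc=B A=soiled B=soiled  ← match
try  Suck: loc=A A=clean B=soiled

Right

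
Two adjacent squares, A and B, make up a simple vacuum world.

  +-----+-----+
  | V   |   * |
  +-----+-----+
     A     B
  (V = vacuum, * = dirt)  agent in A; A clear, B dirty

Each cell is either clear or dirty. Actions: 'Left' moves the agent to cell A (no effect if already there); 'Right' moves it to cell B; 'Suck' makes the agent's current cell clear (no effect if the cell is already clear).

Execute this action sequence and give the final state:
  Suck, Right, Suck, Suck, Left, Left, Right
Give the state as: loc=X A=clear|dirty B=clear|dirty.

loc=B A=clear B=clear

t=1 Suck ⇒ loc=A A=clear B=dirty
t=2 Right ⇒ loc=B A=clear B=dirty
t=3 Suck ⇒ loc=B A=clear B=clear
t=4 Suck ⇒ loc=B A=clear B=clear
t=5 Left ⇒ loc=A A=clear B=clear
t=6 Left ⇒ loc=A A=clear B=clear
t=7 Right ⇒ loc=B A=clear B=clear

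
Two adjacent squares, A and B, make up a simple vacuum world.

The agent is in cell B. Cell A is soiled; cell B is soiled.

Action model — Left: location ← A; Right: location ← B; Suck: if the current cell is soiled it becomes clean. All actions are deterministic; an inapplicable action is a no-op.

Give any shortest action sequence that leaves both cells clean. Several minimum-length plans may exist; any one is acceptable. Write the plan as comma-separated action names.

Suck (#1): in B — A soiled, B clean
Left (#2): in A — A soiled, B clean
Suck (#3): in A — A clean, B clean
min 3: Suck B + move + Suck A

Suck, Left, Suck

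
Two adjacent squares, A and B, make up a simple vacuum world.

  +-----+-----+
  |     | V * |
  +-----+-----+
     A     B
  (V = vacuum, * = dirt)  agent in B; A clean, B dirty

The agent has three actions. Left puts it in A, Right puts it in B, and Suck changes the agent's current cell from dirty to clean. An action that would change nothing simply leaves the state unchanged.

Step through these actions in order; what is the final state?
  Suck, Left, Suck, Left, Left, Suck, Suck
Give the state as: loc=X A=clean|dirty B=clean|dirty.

loc=A A=clean B=clean

1) do Suck; now loc=B A=clean B=clean
2) do Left; now loc=A A=clean B=clean
3) do Suck; now loc=A A=clean B=clean
4) do Left; now loc=A A=clean B=clean
5) do Left; now loc=A A=clean B=clean
6) do Suck; now loc=A A=clean B=clean
7) do Suck; now loc=A A=clean B=clean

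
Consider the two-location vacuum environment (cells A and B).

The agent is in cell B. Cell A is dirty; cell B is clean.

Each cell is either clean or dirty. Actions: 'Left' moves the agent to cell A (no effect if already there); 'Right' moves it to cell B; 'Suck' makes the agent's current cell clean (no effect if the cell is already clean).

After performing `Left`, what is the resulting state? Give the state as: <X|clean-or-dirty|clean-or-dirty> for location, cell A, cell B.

<A|dirty|clean>

start: <B|dirty|clean>
1) do Left; now <A|dirty|clean>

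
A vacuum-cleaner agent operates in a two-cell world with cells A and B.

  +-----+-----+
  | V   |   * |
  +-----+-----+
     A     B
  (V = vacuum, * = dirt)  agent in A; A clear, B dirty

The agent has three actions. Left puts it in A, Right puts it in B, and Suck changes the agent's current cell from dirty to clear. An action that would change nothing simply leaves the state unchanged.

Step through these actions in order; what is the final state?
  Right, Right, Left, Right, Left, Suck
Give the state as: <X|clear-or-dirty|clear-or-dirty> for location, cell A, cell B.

<A|clear|dirty>

1) do Right; now <B|clear|dirty>
2) do Right; now <B|clear|dirty>
3) do Left; now <A|clear|dirty>
4) do Right; now <B|clear|dirty>
5) do Left; now <A|clear|dirty>
6) do Suck; now <A|clear|dirty>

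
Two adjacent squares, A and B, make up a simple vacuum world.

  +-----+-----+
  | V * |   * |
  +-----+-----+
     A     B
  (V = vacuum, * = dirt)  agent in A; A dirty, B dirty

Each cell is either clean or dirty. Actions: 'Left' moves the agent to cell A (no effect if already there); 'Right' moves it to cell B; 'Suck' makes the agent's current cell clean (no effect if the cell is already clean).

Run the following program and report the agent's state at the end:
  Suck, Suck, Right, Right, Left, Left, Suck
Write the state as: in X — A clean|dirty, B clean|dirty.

in A — A clean, B dirty

t=1 Suck ⇒ in A — A clean, B dirty
t=2 Suck ⇒ in A — A clean, B dirty
t=3 Right ⇒ in B — A clean, B dirty
t=4 Right ⇒ in B — A clean, B dirty
t=5 Left ⇒ in A — A clean, B dirty
t=6 Left ⇒ in A — A clean, B dirty
t=7 Suck ⇒ in A — A clean, B dirty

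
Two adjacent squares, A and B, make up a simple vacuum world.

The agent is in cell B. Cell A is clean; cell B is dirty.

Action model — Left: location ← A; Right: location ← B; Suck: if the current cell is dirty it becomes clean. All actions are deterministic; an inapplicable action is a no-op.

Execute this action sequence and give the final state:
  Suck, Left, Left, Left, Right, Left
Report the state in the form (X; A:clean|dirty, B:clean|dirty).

1) do Suck; now (B; A:clean, B:clean)
2) do Left; now (A; A:clean, B:clean)
3) do Left; now (A; A:clean, B:clean)
4) do Left; now (A; A:clean, B:clean)
5) do Right; now (B; A:clean, B:clean)
6) do Left; now (A; A:clean, B:clean)

(A; A:clean, B:clean)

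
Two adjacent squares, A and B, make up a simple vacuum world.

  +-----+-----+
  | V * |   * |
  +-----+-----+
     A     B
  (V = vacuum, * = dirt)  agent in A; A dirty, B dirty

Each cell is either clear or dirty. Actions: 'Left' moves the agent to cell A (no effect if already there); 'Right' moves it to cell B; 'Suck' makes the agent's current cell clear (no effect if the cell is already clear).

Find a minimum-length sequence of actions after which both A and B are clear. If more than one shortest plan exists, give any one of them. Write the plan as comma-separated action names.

t=1 Suck ⇒ <A|clear|dirty>
t=2 Right ⇒ <B|clear|dirty>
t=3 Suck ⇒ <B|clear|clear>
min 3: Suck A + move + Suck B

Suck, Right, Suck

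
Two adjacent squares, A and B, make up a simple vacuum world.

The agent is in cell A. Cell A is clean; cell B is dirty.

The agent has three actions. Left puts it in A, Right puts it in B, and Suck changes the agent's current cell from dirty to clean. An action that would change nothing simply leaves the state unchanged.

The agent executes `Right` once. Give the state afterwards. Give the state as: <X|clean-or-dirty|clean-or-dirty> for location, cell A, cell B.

<B|clean|dirty>

start: <A|clean|dirty>
[1] after Right: <B|clean|dirty>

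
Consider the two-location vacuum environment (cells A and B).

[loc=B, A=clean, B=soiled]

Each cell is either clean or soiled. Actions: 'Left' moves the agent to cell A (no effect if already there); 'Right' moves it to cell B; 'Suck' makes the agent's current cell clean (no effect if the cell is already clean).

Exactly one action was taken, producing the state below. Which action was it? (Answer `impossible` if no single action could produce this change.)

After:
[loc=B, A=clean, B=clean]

Suck

try  Left: <A|clean|soiled>
try Right: <B|clean|soiled>
try  Suck: <B|clean|clean>  ← match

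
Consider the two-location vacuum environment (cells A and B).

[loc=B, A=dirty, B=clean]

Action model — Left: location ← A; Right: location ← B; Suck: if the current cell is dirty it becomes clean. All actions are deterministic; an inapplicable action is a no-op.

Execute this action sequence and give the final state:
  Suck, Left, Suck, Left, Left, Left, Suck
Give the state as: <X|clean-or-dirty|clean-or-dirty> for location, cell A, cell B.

<A|clean|clean>

1. Suck → <B|dirty|clean>
2. Left → <A|dirty|clean>
3. Suck → <A|clean|clean>
4. Left → <A|clean|clean>
5. Left → <A|clean|clean>
6. Left → <A|clean|clean>
7. Suck → <A|clean|clean>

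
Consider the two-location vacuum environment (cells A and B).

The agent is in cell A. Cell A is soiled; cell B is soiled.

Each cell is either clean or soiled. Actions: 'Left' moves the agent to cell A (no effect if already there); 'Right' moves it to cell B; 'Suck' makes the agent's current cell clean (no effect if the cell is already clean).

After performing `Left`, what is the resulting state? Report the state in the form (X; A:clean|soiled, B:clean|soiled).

start: (A; A:soiled, B:soiled)
Left (#1): (A; A:soiled, B:soiled)

(A; A:soiled, B:soiled)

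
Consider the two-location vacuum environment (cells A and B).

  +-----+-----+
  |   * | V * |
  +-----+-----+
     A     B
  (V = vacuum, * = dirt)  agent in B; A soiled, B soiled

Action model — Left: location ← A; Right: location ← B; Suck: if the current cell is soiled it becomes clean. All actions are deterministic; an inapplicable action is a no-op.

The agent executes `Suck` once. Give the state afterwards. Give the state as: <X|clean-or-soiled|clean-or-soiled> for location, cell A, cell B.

<B|soiled|clean>

start: <B|soiled|soiled>
1. Suck → <B|soiled|clean>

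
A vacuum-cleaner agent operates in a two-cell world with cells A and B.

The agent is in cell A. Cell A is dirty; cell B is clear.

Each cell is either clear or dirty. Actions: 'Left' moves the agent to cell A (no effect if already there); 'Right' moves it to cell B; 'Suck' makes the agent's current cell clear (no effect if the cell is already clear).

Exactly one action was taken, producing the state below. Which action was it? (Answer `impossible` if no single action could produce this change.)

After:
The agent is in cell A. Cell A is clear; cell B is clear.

Suck

try  Left: <A|dirty|clear>
try Right: <B|dirty|clear>
try  Suck: <A|clear|clear>  ← match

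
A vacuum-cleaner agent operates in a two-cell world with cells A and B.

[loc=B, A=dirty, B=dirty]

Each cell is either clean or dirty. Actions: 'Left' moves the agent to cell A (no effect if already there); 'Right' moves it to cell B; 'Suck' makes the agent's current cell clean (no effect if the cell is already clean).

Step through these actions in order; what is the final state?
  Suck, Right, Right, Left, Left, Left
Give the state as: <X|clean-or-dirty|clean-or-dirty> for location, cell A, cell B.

<A|dirty|clean>

t=1 Suck ⇒ <B|dirty|clean>
t=2 Right ⇒ <B|dirty|clean>
t=3 Right ⇒ <B|dirty|clean>
t=4 Left ⇒ <A|dirty|clean>
t=5 Left ⇒ <A|dirty|clean>
t=6 Left ⇒ <A|dirty|clean>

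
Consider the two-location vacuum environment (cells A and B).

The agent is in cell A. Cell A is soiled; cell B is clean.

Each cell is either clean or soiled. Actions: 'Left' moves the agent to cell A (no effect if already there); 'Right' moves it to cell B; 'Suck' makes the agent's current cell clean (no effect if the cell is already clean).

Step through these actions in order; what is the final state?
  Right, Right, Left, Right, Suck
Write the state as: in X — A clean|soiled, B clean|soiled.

in B — A soiled, B clean

1. Right → in B — A soiled, B clean
2. Right → in B — A soiled, B clean
3. Left → in A — A soiled, B clean
4. Right → in B — A soiled, B clean
5. Suck → in B — A soiled, B clean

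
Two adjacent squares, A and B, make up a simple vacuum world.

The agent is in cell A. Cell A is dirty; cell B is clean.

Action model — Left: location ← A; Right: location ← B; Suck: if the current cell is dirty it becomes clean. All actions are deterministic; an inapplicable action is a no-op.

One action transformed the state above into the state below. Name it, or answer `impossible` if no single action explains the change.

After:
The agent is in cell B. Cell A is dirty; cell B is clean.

Right

try  Left: <A|dirty|clean>
try Right: <B|dirty|clean>  ← match
try  Suck: <A|clean|clean>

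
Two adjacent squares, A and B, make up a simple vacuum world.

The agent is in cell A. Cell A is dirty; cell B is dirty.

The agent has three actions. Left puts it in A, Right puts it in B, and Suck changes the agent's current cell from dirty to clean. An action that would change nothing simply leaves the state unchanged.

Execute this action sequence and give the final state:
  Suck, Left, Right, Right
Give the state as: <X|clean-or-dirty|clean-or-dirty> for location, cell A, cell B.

<B|clean|dirty>

1. Suck → <A|clean|dirty>
2. Left → <A|clean|dirty>
3. Right → <B|clean|dirty>
4. Right → <B|clean|dirty>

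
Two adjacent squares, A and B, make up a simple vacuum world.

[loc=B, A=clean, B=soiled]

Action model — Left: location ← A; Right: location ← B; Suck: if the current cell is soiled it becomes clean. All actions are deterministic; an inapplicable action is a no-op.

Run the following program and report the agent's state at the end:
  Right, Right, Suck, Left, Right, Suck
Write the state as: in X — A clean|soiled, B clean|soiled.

in B — A clean, B clean

Right (#1): in B — A clean, B soiled
Right (#2): in B — A clean, B soiled
Suck (#3): in B — A clean, B clean
Left (#4): in A — A clean, B clean
Right (#5): in B — A clean, B clean
Suck (#6): in B — A clean, B clean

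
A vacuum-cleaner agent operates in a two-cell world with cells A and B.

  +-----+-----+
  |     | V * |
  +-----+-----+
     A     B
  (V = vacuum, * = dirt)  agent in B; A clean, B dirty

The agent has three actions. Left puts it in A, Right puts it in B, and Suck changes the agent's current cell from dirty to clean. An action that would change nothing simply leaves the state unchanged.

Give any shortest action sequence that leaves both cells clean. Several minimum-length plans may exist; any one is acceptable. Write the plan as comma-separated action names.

t=1 Suck ⇒ (B; A:clean, B:clean)
min 1: B is dirty, one Suck

Suck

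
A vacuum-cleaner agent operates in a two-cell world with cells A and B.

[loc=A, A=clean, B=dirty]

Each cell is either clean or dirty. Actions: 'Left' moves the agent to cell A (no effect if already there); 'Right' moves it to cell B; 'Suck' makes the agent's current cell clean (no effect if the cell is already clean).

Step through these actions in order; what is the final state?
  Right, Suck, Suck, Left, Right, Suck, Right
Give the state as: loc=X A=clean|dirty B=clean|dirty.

1. Right → loc=B A=clean B=dirty
2. Suck → loc=B A=clean B=clean
3. Suck → loc=B A=clean B=clean
4. Left → loc=A A=clean B=clean
5. Right → loc=B A=clean B=clean
6. Suck → loc=B A=clean B=clean
7. Right → loc=B A=clean B=clean

loc=B A=clean B=clean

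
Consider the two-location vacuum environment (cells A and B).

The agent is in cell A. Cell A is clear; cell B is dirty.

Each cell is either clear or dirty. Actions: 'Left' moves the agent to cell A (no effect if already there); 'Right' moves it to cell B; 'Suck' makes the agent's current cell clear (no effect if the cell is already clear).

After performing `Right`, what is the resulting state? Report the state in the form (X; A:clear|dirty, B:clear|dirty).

(B; A:clear, B:dirty)

start: (A; A:clear, B:dirty)
t=1 Right ⇒ (B; A:clear, B:dirty)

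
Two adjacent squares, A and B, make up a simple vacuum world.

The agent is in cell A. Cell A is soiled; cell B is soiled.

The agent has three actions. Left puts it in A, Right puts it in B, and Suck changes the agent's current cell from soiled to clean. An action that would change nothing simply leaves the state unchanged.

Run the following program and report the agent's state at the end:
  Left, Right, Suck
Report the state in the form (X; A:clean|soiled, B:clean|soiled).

(B; A:soiled, B:clean)

step 1/3 (Left): (A; A:soiled, B:soiled)
step 2/3 (Right): (B; A:soiled, B:soiled)
step 3/3 (Suck): (B; A:soiled, B:clean)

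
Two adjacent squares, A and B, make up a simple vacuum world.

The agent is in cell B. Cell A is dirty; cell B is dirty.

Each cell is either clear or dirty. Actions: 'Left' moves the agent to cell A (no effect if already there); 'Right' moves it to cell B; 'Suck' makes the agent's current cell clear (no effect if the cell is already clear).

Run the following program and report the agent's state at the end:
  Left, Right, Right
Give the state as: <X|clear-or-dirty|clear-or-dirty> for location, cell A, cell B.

Left (#1): <A|dirty|dirty>
Right (#2): <B|dirty|dirty>
Right (#3): <B|dirty|dirty>

<B|dirty|dirty>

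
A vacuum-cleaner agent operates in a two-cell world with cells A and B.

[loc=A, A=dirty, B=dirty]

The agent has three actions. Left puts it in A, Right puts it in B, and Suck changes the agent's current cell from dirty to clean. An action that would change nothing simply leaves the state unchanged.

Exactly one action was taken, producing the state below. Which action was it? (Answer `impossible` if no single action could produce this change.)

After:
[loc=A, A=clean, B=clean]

impossible

try  Left: in A — A dirty, B dirty
try Right: in B — A dirty, B dirty
try  Suck: in A — A clean, B dirty
no single action produces the after-state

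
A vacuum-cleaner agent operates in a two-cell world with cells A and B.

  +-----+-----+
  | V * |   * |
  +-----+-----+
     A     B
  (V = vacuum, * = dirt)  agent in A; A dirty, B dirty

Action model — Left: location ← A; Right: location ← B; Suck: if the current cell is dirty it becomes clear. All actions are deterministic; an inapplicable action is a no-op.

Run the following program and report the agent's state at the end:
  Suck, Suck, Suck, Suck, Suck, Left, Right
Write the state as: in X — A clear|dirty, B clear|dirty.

in B — A clear, B dirty

1. Suck → in A — A clear, B dirty
2. Suck → in A — A clear, B dirty
3. Suck → in A — A clear, B dirty
4. Suck → in A — A clear, B dirty
5. Suck → in A — A clear, B dirty
6. Left → in A — A clear, B dirty
7. Right → in B — A clear, B dirty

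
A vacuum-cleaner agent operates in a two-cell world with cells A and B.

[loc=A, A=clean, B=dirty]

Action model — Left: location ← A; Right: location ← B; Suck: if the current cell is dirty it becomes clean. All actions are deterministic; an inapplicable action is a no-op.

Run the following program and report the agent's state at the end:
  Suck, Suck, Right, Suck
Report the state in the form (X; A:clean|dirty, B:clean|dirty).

(B; A:clean, B:clean)

Suck (#1): (A; A:clean, B:dirty)
Suck (#2): (A; A:clean, B:dirty)
Right (#3): (B; A:clean, B:dirty)
Suck (#4): (B; A:clean, B:clean)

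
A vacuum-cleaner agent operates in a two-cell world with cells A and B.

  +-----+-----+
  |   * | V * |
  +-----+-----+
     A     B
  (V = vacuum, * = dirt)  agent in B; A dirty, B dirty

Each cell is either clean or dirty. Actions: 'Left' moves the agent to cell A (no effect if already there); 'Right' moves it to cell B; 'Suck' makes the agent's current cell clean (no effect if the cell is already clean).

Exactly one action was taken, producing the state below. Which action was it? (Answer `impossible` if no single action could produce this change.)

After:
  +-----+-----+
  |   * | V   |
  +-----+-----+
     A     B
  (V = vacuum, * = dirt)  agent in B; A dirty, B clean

Suck

try  Left: in A — A dirty, B dirty
try Right: in B — A dirty, B dirty
try  Suck: in B — A dirty, B clean  ← match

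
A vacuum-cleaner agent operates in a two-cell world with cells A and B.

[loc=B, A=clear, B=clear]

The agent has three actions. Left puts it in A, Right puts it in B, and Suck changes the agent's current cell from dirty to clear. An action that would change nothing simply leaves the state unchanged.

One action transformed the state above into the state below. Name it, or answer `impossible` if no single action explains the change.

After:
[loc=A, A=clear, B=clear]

Left

try  Left: loc=A A=clear B=clear  ← match
try Right: loc=B A=clear B=clear
try  Suck: loc=B A=clear B=clear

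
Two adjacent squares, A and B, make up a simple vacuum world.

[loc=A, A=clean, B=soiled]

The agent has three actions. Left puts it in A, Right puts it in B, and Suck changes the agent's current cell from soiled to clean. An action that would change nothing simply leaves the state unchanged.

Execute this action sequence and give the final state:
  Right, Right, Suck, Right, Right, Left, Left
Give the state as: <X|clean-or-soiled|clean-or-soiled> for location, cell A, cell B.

[1] after Right: <B|clean|soiled>
[2] after Right: <B|clean|soiled>
[3] after Suck: <B|clean|clean>
[4] after Right: <B|clean|clean>
[5] after Right: <B|clean|clean>
[6] after Left: <A|clean|clean>
[7] after Left: <A|clean|clean>

<A|clean|clean>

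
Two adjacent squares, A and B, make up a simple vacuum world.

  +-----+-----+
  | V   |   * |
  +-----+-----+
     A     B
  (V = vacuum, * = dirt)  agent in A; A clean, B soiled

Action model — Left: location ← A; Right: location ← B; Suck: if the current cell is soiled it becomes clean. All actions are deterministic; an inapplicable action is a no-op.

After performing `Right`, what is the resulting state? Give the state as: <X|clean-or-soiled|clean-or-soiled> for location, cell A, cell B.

start: <A|clean|soiled>
[1] after Right: <B|clean|soiled>

<B|clean|soiled>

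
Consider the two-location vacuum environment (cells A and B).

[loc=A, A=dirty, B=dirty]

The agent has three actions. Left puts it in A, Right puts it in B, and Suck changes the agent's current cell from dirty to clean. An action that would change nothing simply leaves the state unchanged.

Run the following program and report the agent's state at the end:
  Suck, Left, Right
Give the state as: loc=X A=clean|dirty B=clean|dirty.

loc=B A=clean B=dirty

t=1 Suck ⇒ loc=A A=clean B=dirty
t=2 Left ⇒ loc=A A=clean B=dirty
t=3 Right ⇒ loc=B A=clean B=dirty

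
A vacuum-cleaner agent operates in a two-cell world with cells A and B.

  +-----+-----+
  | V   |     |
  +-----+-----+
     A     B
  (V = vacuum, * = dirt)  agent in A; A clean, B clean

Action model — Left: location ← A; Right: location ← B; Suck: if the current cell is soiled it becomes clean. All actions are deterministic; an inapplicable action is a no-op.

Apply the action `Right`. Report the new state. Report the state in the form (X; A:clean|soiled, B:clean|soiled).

start: (A; A:clean, B:clean)
1. Right → (B; A:clean, B:clean)

(B; A:clean, B:clean)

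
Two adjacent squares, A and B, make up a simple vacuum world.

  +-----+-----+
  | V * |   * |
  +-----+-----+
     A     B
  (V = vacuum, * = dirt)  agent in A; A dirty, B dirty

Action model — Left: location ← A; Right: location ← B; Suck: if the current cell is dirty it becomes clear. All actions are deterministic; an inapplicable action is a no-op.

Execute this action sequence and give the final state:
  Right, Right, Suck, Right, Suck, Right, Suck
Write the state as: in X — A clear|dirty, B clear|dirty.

[1] after Right: in B — A dirty, B dirty
[2] after Right: in B — A dirty, B dirty
[3] after Suck: in B — A dirty, B clear
[4] after Right: in B — A dirty, B clear
[5] after Suck: in B — A dirty, B clear
[6] after Right: in B — A dirty, B clear
[7] after Suck: in B — A dirty, B clear

in B — A dirty, B clear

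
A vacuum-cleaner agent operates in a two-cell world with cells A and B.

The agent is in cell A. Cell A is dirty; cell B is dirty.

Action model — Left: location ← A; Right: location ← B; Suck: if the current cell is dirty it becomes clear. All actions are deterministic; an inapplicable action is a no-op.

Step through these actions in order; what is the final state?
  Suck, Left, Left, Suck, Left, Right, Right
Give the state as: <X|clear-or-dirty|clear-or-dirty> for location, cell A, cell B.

<B|clear|dirty>

t=1 Suck ⇒ <A|clear|dirty>
t=2 Left ⇒ <A|clear|dirty>
t=3 Left ⇒ <A|clear|dirty>
t=4 Suck ⇒ <A|clear|dirty>
t=5 Left ⇒ <A|clear|dirty>
t=6 Right ⇒ <B|clear|dirty>
t=7 Right ⇒ <B|clear|dirty>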